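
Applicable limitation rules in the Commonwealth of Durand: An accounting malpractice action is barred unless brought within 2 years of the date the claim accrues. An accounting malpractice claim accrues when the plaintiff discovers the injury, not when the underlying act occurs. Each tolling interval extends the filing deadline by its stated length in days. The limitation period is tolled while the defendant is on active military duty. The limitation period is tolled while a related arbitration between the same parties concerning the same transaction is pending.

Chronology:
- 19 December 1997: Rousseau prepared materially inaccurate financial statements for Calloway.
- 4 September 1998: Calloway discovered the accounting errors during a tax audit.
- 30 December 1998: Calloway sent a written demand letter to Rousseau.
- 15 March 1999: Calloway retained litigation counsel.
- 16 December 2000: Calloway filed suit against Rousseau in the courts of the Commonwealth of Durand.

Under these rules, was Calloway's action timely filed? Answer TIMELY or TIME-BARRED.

The claim did not accrue until Calloway discovered the injury on 4 September 1998; the 19 December 1997 act date does not start the clock under the stated rule.
The untolled deadline — 2 years after 4 September 1998 — is 4 September 2000.
The other events in the timeline have no effect on the limitation period under the stated rules.
The 16 December 2000 filing falls after the 4 September 2000 deadline; the claim is time-barred.

TIME-BARRED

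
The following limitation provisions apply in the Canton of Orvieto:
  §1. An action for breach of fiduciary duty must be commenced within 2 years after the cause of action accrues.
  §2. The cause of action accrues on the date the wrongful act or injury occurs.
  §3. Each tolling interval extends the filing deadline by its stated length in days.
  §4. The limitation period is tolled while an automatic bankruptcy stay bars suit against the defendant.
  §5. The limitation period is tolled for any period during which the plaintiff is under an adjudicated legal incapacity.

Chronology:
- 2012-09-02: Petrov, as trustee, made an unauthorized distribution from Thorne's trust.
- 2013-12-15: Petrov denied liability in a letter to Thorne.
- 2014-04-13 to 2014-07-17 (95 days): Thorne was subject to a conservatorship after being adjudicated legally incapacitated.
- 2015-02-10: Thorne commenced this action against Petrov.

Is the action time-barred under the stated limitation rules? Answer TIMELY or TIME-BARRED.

The limitation period began to run on 2012-09-02.
The untolled deadline — 2 years after 2012-09-02 — is 2014-09-02.
The plaintiff's legal incapacity from 2014-04-13 to 2014-07-17 tolled the period for 95 days, extending the deadline to 2014-12-06.
The other events in the timeline have no effect on the limitation period under the stated rules.
Thorne filed on 2015-02-10, after the 2014-12-06 deadline, so the action is time-barred.

TIME-BARRED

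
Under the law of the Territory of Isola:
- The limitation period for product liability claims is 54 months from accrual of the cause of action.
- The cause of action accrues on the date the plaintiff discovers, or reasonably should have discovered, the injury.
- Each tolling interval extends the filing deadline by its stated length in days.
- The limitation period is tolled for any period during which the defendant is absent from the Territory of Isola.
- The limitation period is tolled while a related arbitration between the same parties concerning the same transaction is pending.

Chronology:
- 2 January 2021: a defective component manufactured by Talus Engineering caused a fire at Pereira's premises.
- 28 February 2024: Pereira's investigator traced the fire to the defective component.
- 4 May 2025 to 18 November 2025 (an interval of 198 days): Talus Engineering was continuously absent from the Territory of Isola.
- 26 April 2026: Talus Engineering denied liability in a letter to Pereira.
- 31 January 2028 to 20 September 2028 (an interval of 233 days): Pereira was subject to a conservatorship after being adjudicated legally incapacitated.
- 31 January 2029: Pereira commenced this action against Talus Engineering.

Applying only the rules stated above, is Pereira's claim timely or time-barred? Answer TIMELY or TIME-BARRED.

The claim did not accrue until Pereira discovered the injury on 28 February 2024; the 2 January 2021 act date does not start the clock under the stated rule.
The untolled deadline — 54 months after 28 February 2024 — is 28 August 2028.
The defendant's absence from the jurisdiction from 4 May 2025 to 18 November 2025 tolled the period for 198 days, extending the deadline to 14 March 2029.
Although the plaintiff's incapacity ran from 31 January 2028 to 20 September 2028, the stated rules do not make that a tolling event, so it is disregarded.
Nothing else in the chronology tolls or restarts the period.
The 31 January 2029 filing precedes the 14 March 2029 deadline; the claim is timely.

TIMELY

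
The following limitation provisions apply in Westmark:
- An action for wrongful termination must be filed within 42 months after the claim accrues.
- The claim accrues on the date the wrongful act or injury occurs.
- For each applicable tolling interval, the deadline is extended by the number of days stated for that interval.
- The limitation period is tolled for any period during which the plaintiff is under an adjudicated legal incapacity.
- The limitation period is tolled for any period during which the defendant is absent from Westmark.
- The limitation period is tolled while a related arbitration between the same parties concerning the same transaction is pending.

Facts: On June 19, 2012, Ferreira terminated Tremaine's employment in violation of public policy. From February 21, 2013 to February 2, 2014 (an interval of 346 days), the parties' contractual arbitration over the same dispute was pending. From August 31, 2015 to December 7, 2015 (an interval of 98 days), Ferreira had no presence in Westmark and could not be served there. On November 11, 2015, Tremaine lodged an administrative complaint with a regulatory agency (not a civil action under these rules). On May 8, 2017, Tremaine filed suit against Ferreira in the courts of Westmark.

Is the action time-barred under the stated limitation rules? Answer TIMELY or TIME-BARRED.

TIME-BARRED

The claim accrued on June 19, 2012, when the wrongful act occurred.
Adding the 42 months base period to June 19, 2012 gives a deadline of December 19, 2015, before any tolling.
Because the pending related arbitration ran from February 21, 2013 to February 2, 2014, the deadline is extended by 346 days to November 29, 2016.
The defendant's absence from the jurisdiction from August 31, 2015 to December 7, 2015 tolled the period for 98 days, extending the deadline to March 7, 2017.
The other events in the timeline have no effect on the limitation period under the stated rules.
Tremaine filed on May 8, 2017, after the March 7, 2017 deadline, so the action is time-barred.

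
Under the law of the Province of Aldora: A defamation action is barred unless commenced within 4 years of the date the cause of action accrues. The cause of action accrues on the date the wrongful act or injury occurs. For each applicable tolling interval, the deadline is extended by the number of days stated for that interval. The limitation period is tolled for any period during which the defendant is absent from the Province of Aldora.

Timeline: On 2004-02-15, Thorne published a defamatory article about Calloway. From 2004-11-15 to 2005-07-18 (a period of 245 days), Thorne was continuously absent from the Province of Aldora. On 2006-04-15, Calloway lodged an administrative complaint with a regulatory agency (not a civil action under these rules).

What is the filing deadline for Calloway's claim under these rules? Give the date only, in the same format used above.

2008-10-17

The limitation period began to run on 2004-02-15.
4 years from 2004-02-15 is 2008-02-15.
The defendant's absence from the jurisdiction from 2004-11-15 to 2005-07-18 tolled the period for 245 days, extending the deadline to 2008-10-17.
None of the other events listed affects the running of the period under the stated rules.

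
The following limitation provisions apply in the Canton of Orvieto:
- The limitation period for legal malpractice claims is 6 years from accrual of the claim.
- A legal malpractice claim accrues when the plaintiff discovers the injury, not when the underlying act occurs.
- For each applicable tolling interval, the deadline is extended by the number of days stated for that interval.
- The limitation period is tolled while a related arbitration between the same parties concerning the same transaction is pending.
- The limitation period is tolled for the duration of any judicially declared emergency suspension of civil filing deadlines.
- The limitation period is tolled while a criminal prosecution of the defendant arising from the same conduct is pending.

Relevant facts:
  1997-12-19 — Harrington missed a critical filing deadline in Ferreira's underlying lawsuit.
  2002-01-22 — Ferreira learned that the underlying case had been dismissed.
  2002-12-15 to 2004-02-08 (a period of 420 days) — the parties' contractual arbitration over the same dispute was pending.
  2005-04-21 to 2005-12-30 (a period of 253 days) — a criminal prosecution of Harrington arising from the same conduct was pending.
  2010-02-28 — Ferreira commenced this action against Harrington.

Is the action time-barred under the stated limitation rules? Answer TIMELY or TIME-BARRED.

The claim did not accrue until Ferreira discovered the injury on 2002-01-22; the 1997-12-19 act date does not start the clock under the stated rule.
6 years from 2002-01-22 is 2008-01-22.
The period was tolled for 420 days by the pending related arbitration (2002-12-15 to 2004-02-08), pushing the deadline to 2009-03-17.
The pending criminal prosecution from 2005-04-21 to 2005-12-30 tolled the period for 253 days, extending the deadline to 2009-11-25.
Filing on 2010-02-28 missed the 2009-11-25 deadline — the action is time-barred.

TIME-BARRED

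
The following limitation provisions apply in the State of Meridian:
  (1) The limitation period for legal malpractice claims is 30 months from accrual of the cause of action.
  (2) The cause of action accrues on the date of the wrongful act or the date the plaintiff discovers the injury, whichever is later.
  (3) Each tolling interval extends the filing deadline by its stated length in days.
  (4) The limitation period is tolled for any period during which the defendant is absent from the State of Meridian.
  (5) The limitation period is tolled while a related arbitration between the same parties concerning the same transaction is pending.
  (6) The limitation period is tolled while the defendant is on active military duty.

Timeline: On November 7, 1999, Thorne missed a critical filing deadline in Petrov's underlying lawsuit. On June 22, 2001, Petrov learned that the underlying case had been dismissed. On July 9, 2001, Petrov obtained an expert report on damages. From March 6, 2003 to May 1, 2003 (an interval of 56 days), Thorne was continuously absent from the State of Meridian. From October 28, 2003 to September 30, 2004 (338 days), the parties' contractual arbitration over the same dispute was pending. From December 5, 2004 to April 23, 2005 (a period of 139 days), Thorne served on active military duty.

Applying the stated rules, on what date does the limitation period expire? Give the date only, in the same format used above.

Taking the later of the act (November 7, 1999) and discovery (June 22, 2001), the claim accrued on June 22, 2001.
The untolled deadline — 30 months after June 22, 2001 — is December 22, 2003.
Because the defendant's absence from the jurisdiction ran from March 6, 2003 to May 1, 2003, the deadline is extended by 56 days to February 16, 2004.
The period was tolled for 338 days by the pending related arbitration (October 28, 2003 to September 30, 2004), pushing the deadline to January 19, 2005.
Because the defendant's active military service ran from December 5, 2004 to April 23, 2005, the deadline is extended by 139 days to June 7, 2005.
None of the other events listed affects the running of the period under the stated rules.

June 7, 2005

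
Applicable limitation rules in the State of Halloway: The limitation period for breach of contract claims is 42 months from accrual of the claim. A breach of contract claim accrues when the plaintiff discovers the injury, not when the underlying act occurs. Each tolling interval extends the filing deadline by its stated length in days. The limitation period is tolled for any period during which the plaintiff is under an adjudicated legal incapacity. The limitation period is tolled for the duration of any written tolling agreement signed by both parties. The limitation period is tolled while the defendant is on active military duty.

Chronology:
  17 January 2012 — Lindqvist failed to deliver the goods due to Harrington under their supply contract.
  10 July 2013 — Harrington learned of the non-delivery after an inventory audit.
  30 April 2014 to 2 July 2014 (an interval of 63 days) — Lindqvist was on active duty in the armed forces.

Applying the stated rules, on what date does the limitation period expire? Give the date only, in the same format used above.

14 March 2017

Under the discovery rule, the claim accrued on 10 July 2013, when Harrington discovered the injury — not on the 17 January 2012 date of the underlying act.
Adding the 42 months base period to 10 July 2013 gives a deadline of 10 January 2017, before any tolling.
The defendant's active military service from 30 April 2014 to 2 July 2014 tolled the period for 63 days, extending the deadline to 14 March 2017.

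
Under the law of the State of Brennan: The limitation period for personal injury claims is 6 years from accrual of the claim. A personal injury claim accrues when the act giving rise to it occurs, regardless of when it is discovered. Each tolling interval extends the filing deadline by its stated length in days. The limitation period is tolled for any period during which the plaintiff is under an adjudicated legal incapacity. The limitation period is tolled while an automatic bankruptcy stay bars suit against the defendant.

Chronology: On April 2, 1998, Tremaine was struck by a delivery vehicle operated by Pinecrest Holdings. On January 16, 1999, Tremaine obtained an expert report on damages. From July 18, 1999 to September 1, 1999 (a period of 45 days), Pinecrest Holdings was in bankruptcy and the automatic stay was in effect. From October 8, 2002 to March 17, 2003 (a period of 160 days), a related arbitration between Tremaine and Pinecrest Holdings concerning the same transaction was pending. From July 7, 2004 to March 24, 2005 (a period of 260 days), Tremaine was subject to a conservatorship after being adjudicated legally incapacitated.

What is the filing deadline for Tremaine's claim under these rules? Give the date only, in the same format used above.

May 17, 2004

The limitation period began to run on April 2, 1998.
Adding the 6 years base period to April 2, 1998 gives a deadline of April 2, 2004, before any tolling.
The automatic bankruptcy stay from July 18, 1999 to September 1, 1999 tolled the period for 45 days, extending the deadline to May 17, 2004.
The plaintiff's legal incapacity from July 7, 2004 to March 24, 2005 began after the period had already run on May 17, 2004, so it has no tolling effect.
No stated provision tolls the period for a pending arbitration, so the interval from October 8, 2002 to March 17, 2003 has no effect on the deadline.
The other events in the timeline have no effect on the limitation period under the stated rules.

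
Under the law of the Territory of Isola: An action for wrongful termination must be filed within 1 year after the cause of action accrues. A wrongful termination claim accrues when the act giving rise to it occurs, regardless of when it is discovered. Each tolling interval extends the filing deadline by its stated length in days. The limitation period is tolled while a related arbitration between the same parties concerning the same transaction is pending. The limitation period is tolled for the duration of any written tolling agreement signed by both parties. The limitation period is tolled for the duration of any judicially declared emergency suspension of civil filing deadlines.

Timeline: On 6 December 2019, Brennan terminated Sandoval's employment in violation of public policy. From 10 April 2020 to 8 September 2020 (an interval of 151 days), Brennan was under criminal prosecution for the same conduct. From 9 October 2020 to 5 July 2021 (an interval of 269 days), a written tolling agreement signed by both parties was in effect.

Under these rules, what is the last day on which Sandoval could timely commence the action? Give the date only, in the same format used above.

The cause of action accrued on 6 December 2019, the date of the act.
1 year from 6 December 2019 is 6 December 2020.
The written tolling agreement from 9 October 2020 to 5 July 2021 tolled the period for 269 days, extending the deadline to 1 September 2021.
No stated provision tolls the period for a criminal prosecution, so the interval from 10 April 2020 to 8 September 2020 has no effect on the deadline.

1 September 2021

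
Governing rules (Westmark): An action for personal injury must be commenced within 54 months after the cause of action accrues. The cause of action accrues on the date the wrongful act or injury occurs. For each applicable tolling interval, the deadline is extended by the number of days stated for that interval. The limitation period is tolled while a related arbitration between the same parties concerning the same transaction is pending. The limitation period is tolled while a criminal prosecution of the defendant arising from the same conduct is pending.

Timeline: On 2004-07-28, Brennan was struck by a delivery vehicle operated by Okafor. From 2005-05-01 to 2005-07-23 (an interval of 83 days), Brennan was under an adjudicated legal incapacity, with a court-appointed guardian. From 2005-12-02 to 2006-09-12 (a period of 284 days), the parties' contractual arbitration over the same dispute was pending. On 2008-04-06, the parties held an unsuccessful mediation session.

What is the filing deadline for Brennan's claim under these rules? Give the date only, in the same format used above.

2009-11-08

The limitation period began to run on 2004-07-28.
54 months from 2004-07-28 is 2009-01-28.
The pending related arbitration from 2005-12-02 to 2006-09-12 tolled the period for 284 days, extending the deadline to 2009-11-08.
Although the plaintiff's incapacity ran from 2005-05-01 to 2005-07-23, the stated rules do not make that a tolling event, so it is disregarded.
Nothing else in the chronology tolls or restarts the period.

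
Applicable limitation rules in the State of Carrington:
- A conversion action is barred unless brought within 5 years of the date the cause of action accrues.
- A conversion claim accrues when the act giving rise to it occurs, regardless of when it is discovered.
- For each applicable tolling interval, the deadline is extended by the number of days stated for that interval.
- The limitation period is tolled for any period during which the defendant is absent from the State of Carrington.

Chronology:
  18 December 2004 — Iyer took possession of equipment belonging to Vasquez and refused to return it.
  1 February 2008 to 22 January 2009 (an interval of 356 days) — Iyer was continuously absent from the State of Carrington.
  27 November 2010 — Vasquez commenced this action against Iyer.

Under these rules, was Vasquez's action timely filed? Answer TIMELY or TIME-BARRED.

TIMELY

The cause of action accrued on 18 December 2004, the date of the act.
5 years from 18 December 2004 is 18 December 2009.
Because the defendant's absence from the jurisdiction ran from 1 February 2008 to 22 January 2009, the deadline is extended by 356 days to 9 December 2010.
Filing on 27 November 2010 beat the 9 December 2010 deadline — the action is timely.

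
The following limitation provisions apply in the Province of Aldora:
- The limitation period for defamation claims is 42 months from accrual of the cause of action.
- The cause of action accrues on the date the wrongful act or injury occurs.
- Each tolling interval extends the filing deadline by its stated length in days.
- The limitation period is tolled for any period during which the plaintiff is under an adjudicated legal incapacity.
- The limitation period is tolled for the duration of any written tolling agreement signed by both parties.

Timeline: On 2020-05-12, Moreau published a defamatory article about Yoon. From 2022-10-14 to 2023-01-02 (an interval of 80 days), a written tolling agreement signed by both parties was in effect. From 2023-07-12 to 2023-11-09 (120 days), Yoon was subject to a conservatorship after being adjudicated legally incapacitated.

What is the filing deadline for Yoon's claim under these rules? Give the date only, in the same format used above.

The claim accrued on 2020-05-12, when the wrongful act occurred.
42 months from 2020-05-12 is 2023-11-12.
The written tolling agreement from 2022-10-14 to 2023-01-02 tolled the period for 80 days, extending the deadline to 2024-01-31.
Because the plaintiff's legal incapacity ran from 2023-07-12 to 2023-11-09, the deadline is extended by 120 days to 2024-05-30.

2024-05-30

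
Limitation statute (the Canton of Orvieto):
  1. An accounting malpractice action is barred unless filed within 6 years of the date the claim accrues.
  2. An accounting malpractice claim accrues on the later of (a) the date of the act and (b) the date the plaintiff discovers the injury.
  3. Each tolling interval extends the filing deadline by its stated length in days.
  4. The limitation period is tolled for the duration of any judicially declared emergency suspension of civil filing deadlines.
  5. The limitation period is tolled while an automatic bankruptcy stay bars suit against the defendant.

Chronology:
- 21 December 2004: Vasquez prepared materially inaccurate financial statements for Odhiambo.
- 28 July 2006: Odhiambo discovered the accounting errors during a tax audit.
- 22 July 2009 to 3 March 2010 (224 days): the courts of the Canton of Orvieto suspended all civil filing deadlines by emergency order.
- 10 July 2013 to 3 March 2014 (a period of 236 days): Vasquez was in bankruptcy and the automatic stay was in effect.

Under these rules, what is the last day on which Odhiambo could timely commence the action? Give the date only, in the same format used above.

9 March 2013

The claim accrued on 28 July 2006 — the later of the 21 December 2004 act and the 28 July 2006 discovery.
6 years from 28 July 2006 is 28 July 2012.
Because the emergency suspension of filing deadlines ran from 22 July 2009 to 3 March 2010, the deadline is extended by 224 days to 9 March 2013.
The automatic bankruptcy stay from 10 July 2013 to 3 March 2014 began after the period had already run on 9 March 2013, so it has no tolling effect.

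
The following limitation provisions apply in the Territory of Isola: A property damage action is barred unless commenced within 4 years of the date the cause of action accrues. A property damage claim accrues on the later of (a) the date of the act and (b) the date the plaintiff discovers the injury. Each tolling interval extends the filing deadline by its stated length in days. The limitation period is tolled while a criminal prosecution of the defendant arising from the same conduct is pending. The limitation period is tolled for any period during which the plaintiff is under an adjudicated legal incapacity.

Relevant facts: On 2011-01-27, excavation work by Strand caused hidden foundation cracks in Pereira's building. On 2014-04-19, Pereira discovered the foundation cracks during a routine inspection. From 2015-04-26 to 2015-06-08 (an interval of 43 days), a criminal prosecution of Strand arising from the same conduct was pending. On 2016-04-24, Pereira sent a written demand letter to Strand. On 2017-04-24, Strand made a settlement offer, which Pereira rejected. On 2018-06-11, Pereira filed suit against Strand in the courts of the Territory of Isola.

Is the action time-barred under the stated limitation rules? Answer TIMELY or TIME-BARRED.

TIME-BARRED

Because discovery on 2014-04-19 post-dates the 2011-01-27 act, accrual under the later-of rule falls on 2014-04-19.
4 years from 2014-04-19 is 2018-04-19.
Because the pending criminal prosecution ran from 2015-04-26 to 2015-06-08, the deadline is extended by 43 days to 2018-06-01.
Nothing else in the chronology tolls or restarts the period.
The 2018-06-11 filing falls after the 2018-06-01 deadline; the claim is time-barred.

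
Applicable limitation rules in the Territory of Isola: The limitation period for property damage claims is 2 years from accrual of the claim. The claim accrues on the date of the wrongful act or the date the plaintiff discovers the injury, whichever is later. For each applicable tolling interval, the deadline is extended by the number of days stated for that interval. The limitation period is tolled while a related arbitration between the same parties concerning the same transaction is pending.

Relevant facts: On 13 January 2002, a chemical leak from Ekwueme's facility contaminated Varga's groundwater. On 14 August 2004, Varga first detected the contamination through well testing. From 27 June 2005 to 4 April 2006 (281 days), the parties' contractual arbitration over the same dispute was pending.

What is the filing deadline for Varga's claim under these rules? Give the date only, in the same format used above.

22 May 2007

Taking the later of the act (13 January 2002) and discovery (14 August 2004), the claim accrued on 14 August 2004.
The untolled deadline — 2 years after 14 August 2004 — is 14 August 2006.
The period was tolled for 281 days by the pending related arbitration (27 June 2005 to 4 April 2006), pushing the deadline to 22 May 2007.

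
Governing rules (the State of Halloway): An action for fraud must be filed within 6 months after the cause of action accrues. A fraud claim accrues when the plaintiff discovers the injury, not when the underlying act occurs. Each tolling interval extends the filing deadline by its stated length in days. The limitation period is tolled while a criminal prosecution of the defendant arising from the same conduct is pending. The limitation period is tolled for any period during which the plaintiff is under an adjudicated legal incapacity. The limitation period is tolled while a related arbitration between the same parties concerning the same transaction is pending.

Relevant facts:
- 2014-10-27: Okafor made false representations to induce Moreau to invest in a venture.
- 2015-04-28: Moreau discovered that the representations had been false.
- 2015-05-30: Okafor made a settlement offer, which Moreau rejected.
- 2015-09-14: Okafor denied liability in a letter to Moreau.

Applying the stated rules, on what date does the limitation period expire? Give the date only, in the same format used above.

Under the discovery rule, the claim accrued on 2015-04-28, when Moreau discovered the injury — not on the 2014-10-27 date of the underlying act.
6 months from 2015-04-28 is 2015-10-28.
The other events in the timeline have no effect on the limitation period under the stated rules.

2015-10-28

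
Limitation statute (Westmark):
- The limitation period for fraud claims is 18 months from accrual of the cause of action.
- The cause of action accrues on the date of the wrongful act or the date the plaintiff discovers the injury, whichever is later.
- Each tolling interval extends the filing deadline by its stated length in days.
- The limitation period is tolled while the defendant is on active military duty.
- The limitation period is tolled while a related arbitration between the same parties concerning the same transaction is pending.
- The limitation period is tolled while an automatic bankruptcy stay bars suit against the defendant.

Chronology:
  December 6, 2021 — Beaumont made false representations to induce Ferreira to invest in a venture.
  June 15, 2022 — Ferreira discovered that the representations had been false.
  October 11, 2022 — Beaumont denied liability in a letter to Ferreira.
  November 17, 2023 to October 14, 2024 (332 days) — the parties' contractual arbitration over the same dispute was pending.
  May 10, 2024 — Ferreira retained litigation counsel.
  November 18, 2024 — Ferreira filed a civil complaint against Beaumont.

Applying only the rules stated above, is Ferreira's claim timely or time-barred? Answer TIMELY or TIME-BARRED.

Because discovery on June 15, 2022 post-dates the December 6, 2021 act, accrual under the later-of rule falls on June 15, 2022.
Adding the 18 months base period to June 15, 2022 gives a deadline of December 15, 2023, before any tolling.
The pending related arbitration from November 17, 2023 to October 14, 2024 tolled the period for 332 days, extending the deadline to November 11, 2024.
Nothing else in the chronology tolls or restarts the period.
The November 18, 2024 filing falls after the November 11, 2024 deadline; the claim is time-barred.

TIME-BARRED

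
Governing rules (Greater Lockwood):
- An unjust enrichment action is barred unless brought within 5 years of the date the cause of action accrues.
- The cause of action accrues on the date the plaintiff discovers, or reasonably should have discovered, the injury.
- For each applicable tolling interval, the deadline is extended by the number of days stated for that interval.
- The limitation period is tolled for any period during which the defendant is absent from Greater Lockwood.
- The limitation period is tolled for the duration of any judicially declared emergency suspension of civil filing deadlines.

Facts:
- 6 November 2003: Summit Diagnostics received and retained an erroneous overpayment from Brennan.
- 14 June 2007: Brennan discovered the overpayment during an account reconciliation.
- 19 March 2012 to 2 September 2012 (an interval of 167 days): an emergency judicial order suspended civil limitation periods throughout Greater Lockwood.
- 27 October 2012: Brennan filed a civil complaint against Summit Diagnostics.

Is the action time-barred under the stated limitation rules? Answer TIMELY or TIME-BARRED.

TIMELY

The claim did not accrue until Brennan discovered the injury on 14 June 2007; the 6 November 2003 act date does not start the clock under the stated rule.
The untolled deadline — 5 years after 14 June 2007 — is 14 June 2012.
The period was tolled for 167 days by the emergency suspension of filing deadlines (19 March 2012 to 2 September 2012), pushing the deadline to 28 November 2012.
Brennan filed on 27 October 2012, before the 28 November 2012 deadline, so the action is timely.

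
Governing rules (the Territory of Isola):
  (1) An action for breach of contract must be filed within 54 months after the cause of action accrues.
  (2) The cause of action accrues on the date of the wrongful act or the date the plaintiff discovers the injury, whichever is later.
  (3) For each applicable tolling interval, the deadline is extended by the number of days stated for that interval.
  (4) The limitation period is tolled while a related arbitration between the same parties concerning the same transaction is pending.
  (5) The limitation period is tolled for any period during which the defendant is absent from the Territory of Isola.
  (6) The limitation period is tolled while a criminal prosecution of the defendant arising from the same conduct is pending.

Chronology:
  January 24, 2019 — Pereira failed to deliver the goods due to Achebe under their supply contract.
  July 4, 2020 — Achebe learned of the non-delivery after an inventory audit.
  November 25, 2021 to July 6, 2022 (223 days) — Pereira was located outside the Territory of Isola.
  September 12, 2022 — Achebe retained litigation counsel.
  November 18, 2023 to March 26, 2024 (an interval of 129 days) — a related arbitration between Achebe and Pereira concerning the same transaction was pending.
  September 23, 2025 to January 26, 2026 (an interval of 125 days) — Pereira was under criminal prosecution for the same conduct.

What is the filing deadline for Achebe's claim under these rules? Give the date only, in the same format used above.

Taking the later of the act (January 24, 2019) and discovery (July 4, 2020), the claim accrued on July 4, 2020.
The untolled deadline — 54 months after July 4, 2020 — is January 4, 2025.
The defendant's absence from the jurisdiction from November 25, 2021 to July 6, 2022 tolled the period for 223 days, extending the deadline to August 15, 2025.
The period was tolled for 129 days by the pending related arbitration (November 18, 2023 to March 26, 2024), pushing the deadline to December 22, 2025.
The pending criminal prosecution from September 23, 2025 to January 26, 2026 tolled the period for 125 days, extending the deadline to April 26, 2026.
Nothing else in the chronology tolls or restarts the period.

April 26, 2026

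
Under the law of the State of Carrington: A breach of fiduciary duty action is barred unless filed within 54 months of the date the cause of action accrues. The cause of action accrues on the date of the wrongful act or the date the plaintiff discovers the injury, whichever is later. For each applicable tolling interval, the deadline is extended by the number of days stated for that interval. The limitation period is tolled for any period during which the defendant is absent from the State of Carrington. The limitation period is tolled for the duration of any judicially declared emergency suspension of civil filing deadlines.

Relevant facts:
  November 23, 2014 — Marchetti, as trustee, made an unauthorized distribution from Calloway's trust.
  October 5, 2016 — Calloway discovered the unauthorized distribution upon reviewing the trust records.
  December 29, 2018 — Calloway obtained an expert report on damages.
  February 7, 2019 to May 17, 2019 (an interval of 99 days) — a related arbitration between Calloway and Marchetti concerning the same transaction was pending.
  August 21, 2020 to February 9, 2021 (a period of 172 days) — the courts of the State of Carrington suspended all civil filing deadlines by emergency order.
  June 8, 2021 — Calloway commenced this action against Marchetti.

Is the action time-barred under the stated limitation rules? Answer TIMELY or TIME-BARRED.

Because discovery on October 5, 2016 post-dates the November 23, 2014 act, accrual under the later-of rule falls on October 5, 2016.
Adding the 54 months base period to October 5, 2016 gives a deadline of April 5, 2021, before any tolling.
Because the emergency suspension of filing deadlines ran from August 21, 2020 to February 9, 2021, the deadline is extended by 172 days to September 24, 2021.
The pending related arbitration from February 7, 2019 to May 17, 2019 does not toll the period, because no stated rule makes a pending arbitration a tolling event.
The other events in the timeline have no effect on the limitation period under the stated rules.
Filing on June 8, 2021 beat the September 24, 2021 deadline — the action is timely.

TIMELY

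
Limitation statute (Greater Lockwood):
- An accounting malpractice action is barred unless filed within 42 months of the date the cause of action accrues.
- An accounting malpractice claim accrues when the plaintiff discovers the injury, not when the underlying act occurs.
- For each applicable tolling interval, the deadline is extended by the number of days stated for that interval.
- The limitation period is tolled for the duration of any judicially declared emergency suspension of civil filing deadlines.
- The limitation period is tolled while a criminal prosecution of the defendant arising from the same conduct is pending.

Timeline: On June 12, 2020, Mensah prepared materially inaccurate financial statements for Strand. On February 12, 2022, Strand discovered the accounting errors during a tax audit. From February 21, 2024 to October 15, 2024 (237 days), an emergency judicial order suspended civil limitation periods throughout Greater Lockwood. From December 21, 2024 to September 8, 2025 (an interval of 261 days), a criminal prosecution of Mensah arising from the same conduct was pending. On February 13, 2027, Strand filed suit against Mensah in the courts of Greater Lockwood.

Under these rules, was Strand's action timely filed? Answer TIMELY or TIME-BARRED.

The claim did not accrue until Strand discovered the injury on February 12, 2022; the June 12, 2020 act date does not start the clock under the stated rule.
The untolled deadline — 42 months after February 12, 2022 — is August 12, 2025.
Because the emergency suspension of filing deadlines ran from February 21, 2024 to October 15, 2024, the deadline is extended by 237 days to April 6, 2026.
Because the pending criminal prosecution ran from December 21, 2024 to September 8, 2025, the deadline is extended by 261 days to December 23, 2026.
The February 13, 2027 filing falls after the December 23, 2026 deadline; the claim is time-barred.

TIME-BARRED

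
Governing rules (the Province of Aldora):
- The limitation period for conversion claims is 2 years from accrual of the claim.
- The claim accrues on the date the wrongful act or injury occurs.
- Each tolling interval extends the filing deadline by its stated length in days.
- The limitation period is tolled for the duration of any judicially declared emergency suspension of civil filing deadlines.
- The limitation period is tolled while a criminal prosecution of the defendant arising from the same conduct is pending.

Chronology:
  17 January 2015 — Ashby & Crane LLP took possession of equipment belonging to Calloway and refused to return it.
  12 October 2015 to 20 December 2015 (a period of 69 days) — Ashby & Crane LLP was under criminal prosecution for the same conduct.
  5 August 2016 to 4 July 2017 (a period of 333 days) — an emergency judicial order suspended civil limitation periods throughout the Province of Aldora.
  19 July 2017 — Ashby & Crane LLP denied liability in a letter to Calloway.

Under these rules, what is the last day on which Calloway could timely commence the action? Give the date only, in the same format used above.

23 February 2018

The claim accrued on 17 January 2015, the date of the act.
2 years from 17 January 2015 is 17 January 2017.
Because the pending criminal prosecution ran from 12 October 2015 to 20 December 2015, the deadline is extended by 69 days to 27 March 2017.
The emergency suspension of filing deadlines from 5 August 2016 to 4 July 2017 tolled the period for 333 days, extending the deadline to 23 February 2018.
None of the other events listed affects the running of the period under the stated rules.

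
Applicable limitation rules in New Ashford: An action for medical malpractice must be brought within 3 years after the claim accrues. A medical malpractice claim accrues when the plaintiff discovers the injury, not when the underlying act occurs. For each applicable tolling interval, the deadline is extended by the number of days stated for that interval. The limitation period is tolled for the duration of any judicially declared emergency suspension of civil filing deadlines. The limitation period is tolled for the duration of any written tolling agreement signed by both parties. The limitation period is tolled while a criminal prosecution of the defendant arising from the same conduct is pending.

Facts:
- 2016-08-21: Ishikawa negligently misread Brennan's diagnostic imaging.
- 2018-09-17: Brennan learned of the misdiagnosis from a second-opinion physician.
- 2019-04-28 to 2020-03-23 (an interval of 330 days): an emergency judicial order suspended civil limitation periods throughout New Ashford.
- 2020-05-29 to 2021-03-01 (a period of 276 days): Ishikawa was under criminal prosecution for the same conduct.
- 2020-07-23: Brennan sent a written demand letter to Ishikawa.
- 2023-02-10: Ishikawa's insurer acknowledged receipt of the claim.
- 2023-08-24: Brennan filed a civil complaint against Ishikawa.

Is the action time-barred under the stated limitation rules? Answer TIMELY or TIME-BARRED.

The claim did not accrue until Brennan discovered the injury on 2018-09-17; the 2016-08-21 act date does not start the clock under the stated rule.
3 years from 2018-09-17 is 2021-09-17.
Because the emergency suspension of filing deadlines ran from 2019-04-28 to 2020-03-23, the deadline is extended by 330 days to 2022-08-13.
The period was tolled for 276 days by the pending criminal prosecution (2020-05-29 to 2021-03-01), pushing the deadline to 2023-05-16.
Nothing else in the chronology tolls or restarts the period.
Filing on 2023-08-24 missed the 2023-05-16 deadline — the action is time-barred.

TIME-BARRED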